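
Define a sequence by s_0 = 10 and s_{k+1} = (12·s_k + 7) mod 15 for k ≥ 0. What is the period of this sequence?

4

Computing terms: s_0 = 10,  s_1 = 7,  s_2 = 1,  s_3 = 4,  s_4 = 10.
Since s_4 = s_0 = 10, the sequence is periodic with period 4.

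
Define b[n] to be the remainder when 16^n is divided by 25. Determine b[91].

16

b[1] = 16,  b[2] = 6,  b[3] = 21,  b[4] = 11,  b[5] = 1,  b[6] = 16.
The sequence repeats with period 5.
So b[91] = b[1 + ((91-1) mod 5)] = b[1] = 16.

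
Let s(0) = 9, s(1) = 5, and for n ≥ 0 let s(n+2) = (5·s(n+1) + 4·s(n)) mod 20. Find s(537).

5

s(0) = 9, s(1) = 5, s(2) = 1, s(3) = 5, s(4) = 9, s(5) = 5.
The sequence repeats with period 4.
So s(537) = s(0 + ((537-0) mod 4)) = s(1) = 5.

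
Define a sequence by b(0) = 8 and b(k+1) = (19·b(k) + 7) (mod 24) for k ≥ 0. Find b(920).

16

Computing terms: b(0) = 8; b(1) = 15; b(2) = 4; b(3) = 11; b(4) = 0; b(5) = 7; b(6) = 20; b(7) = 3; b(8) = 16; b(9) = 23; b(10) = 12; b(11) = 19; b(12) = 8.
Since b(12) = b(0) = 8, the sequence is periodic with period 12.
So b(920) = b(0 + ((920-0) mod 12)) = b(8) = 16.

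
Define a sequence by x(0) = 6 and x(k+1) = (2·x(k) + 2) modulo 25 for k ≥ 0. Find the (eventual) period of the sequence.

We have x(0) = 6; x(1) = 14; x(2) = 5; x(3) = 12; x(4) = 1; x(5) = 4; x(6) = 10; x(7) = 22; x(8) = 21; x(9) = 19; x(10) = 15; x(11) = 7; x(12) = 16; x(13) = 9; x(14) = 20; x(15) = 17; x(16) = 11; x(17) = 24; x(18) = 0; x(19) = 2; x(20) = 6.
Since x(20) = x(0) = 6, the sequence is periodic with period 20.

20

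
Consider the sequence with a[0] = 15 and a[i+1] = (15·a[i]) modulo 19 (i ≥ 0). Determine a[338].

8

Listing terms: a[0] = 15; a[1] = 16; a[2] = 12; a[3] = 9; a[4] = 2; a[5] = 11; a[6] = 13; a[7] = 5; a[8] = 18; a[9] = 4; a[10] = 3; a[11] = 7; a[12] = 10; a[13] = 17; a[14] = 8; a[15] = 6; a[16] = 14; a[17] = 1; a[18] = 15.
The sequence repeats with period 18.
(338 - 0) mod 18 = 14, so a[338] = a[14] = 8.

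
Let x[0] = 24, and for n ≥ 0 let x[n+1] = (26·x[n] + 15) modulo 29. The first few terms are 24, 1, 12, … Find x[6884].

x[0] = 24,  x[1] = 1,  x[2] = 12,  x[3] = 8,  x[4] = 20,  x[5] = 13,  x[6] = 5,  x[7] = 0,  x[8] = 15,  x[9] = 28,  x[10] = 18,  x[11] = 19,  x[12] = 16,  x[13] = 25,  x[14] = 27,  x[15] = 21,  x[16] = 10,  x[17] = 14,  x[18] = 2,  x[19] = 9,  x[20] = 17,  x[21] = 22,  x[22] = 7,  x[23] = 23,  x[24] = 4,  x[25] = 3,  x[26] = 6,  x[27] = 26,  x[28] = 24.
The sequence repeats with period 28.
So x[6884] = x[0 + ((6884-0) mod 28)] = x[24] = 4.

4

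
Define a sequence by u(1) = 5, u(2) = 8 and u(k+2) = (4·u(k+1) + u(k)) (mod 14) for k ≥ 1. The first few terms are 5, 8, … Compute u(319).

11

Computing terms: u(1) = 5; u(2) = 8; u(3) = 9; u(4) = 2; u(5) = 3; u(6) = 0; u(7) = 3; u(8) = 12; u(9) = 9; u(10) = 6; u(11) = 5; u(12) = 12; u(13) = 11; u(14) = 0; u(15) = 11; u(16) = 2; u(17) = 5; u(18) = 8.
The sequence repeats with period 16.
(319 - 1) mod 16 = 14, so u(319) = u(15) = 11.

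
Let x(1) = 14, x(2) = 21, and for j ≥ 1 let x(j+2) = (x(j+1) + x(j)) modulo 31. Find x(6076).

15

We have x(1) = 14; x(2) = 21; x(3) = 4; x(4) = 25; x(5) = 29; x(6) = 23; x(7) = 21; x(8) = 13; x(9) = 3; x(10) = 16; x(11) = 19; x(12) = 4; x(13) = 23; x(14) = 27; x(15) = 19; x(16) = 15; x(17) = 3; x(18) = 18; x(19) = 21; x(20) = 8; x(21) = 29; x(22) = 6; x(23) = 4; x(24) = 10; x(25) = 14; x(26) = 24; x(27) = 7; x(28) = 0; x(29) = 7; x(30) = 7; x(31) = 14; x(32) = 21.
The sequence repeats with period 30.
(6076 - 1) mod 30 = 15, so x(6076) = x(16) = 15.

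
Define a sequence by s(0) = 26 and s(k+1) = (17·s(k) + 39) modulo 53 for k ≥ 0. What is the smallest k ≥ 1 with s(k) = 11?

14

We have s(0) = 26,  s(1) = 4,  s(2) = 1,  s(3) = 3,  s(4) = 37,  s(5) = 32,  s(6) = 0,  s(7) = 39,  s(8) = 13,  s(9) = 48,  s(10) = 7,  s(11) = 52,  s(12) = 22,  s(13) = 42,  s(14) = 11,  s(15) = 14,  s(16) = 12,  s(17) = 31,  s(18) = 36,  s(19) = 15,  s(20) = 29,  s(21) = 2,  s(22) = 20,  s(23) = 8,  s(24) = 16,  s(25) = 46,  s(26) = 26.
The sequence repeats with period 26.
The value 11 first appears (with k ≥ 1) at s(14).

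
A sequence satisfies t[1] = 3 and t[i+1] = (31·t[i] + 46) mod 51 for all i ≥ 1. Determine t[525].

Computing terms: t[1] = 3; t[2] = 37; t[3] = 20; t[4] = 3.
The sequence repeats with period 3.
So t[525] = t[1 + ((525-1) mod 3)] = t[3] = 20.

20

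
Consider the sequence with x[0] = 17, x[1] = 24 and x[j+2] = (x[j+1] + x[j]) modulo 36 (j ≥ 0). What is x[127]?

Computing terms: x[0] = 17,  x[1] = 24,  x[2] = 5,  x[3] = 29,  x[4] = 34,  x[5] = 27,  x[6] = 25,  x[7] = 16,  x[8] = 5,  x[9] = 21,  x[10] = 26,  x[11] = 11,  x[12] = 1,  x[13] = 12,  x[14] = 13,  x[15] = 25,  x[16] = 2,  x[17] = 27,  x[18] = 29,  x[19] = 20,  x[20] = 13,  x[21] = 33,  x[22] = 10,  x[23] = 7,  x[24] = 17,  x[25] = 24.
Since (x[24], x[25]) = (x[0], x[1]) = (17, 24) (two consecutive terms determine the rest), the sequence is periodic with period 24.
So x[127] = x[0 + ((127-0) mod 24)] = x[7] = 16.

16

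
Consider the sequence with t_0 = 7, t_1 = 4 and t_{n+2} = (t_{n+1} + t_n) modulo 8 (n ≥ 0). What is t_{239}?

5

Computing terms: t_0 = 7,  t_1 = 4,  t_2 = 3,  t_3 = 7,  t_4 = 2,  t_5 = 1,  t_6 = 3,  t_7 = 4,  t_8 = 7,  t_9 = 3,  t_{10} = 2,  t_{11} = 5,  t_{12} = 7,  t_{13} = 4.
The sequence repeats with period 12.
(239 - 0) mod 12 = 11, so t_{239} = t_{11} = 5.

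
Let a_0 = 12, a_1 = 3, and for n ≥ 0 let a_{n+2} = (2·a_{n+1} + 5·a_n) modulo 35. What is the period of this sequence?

Computing terms: a_0 = 12; a_1 = 3; a_2 = 31; a_3 = 7; a_4 = 29; a_5 = 23; a_6 = 16; a_7 = 7; a_8 = 24; a_9 = 13; a_{10} = 6; a_{11} = 7; a_{12} = 9; a_{13} = 18; a_{14} = 11; a_{15} = 7; a_{16} = 34; a_{17} = 33; a_{18} = 26; a_{19} = 7; a_{20} = 4; a_{21} = 8; a_{22} = 1; a_{23} = 7; a_{24} = 19; a_{25} = 3; a_{26} = 31.
Since (a_{25}, a_{26}) = (a_1, a_2) = (3, 31) (two consecutive terms determine the rest), the sequence is eventually periodic: after a pre-period of length 1 it cycles with period 24.

24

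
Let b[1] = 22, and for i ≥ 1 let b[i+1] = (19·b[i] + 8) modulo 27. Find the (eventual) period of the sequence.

27

Computing terms: b[1] = 22; b[2] = 21; b[3] = 2; b[4] = 19; b[5] = 18; b[6] = 26; b[7] = 16; b[8] = 15; b[9] = 23; b[10] = 13; b[11] = 12; b[12] = 20; b[13] = 10; b[14] = 9; b[15] = 17; b[16] = 7; b[17] = 6; b[18] = 14; b[19] = 4; b[20] = 3; b[21] = 11; b[22] = 1; b[23] = 0; b[24] = 8; b[25] = 25; b[26] = 24; b[27] = 5; b[28] = 22.
The sequence repeats with period 27.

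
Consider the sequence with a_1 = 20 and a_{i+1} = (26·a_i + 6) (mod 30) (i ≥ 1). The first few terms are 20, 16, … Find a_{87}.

Computing terms: a_1 = 20, a_2 = 16, a_3 = 2, a_4 = 28, a_5 = 14, a_6 = 10, a_7 = 26, a_8 = 22, a_9 = 8, a_{10} = 4, a_{11} = 20.
The sequence repeats with period 10.
So a_{87} = a_{1 + ((87-1) mod 10)} = a_7 = 26.

26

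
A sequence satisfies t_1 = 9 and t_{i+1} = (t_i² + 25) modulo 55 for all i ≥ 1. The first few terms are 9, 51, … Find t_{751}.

We have t_1 = 9; t_2 = 51; t_3 = 41; t_4 = 1; t_5 = 26; t_6 = 41.
Since t_6 = t_3 = 41, the sequence is eventually periodic: after a pre-period of length 2 it cycles with period 3.
For i ≥ 3, t_i depends only on (i - 3) mod 3. (751 - 3) mod 3 = 1, so t_{751} = t_4 = 1.

1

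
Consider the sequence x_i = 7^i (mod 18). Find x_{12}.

1

x_1 = 7,  x_2 = 13,  x_3 = 1,  x_4 = 7.
Since x_4 = x_1 = 7, the sequence is periodic with period 3.
So x_{12} = x_{1 + ((12-1) mod 3)} = x_3 = 1.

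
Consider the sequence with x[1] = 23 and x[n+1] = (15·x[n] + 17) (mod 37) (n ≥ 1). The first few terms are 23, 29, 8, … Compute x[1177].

Listing terms: x[1] = 23, x[2] = 29, x[3] = 8, x[4] = 26, x[5] = 0, x[6] = 17, x[7] = 13, x[8] = 27, x[9] = 15, x[10] = 20, x[11] = 21, x[12] = 36, x[13] = 2, x[14] = 10, x[15] = 19, x[16] = 6, x[17] = 33, x[18] = 31, x[19] = 1, x[20] = 32, x[21] = 16, x[22] = 35, x[23] = 24, x[24] = 7, x[25] = 11, x[26] = 34, x[27] = 9, x[28] = 4, x[29] = 3, x[30] = 25, x[31] = 22, x[32] = 14, x[33] = 5, x[34] = 18, x[35] = 28, x[36] = 30, x[37] = 23.
The sequence repeats with period 36.
So x[1177] = x[1 + ((1177-1) mod 36)] = x[25] = 11.

11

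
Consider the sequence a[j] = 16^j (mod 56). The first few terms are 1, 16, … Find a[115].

Computing terms: a[0] = 1; a[1] = 16; a[2] = 32; a[3] = 8; a[4] = 16.
Since a[4] = a[1] = 16, the sequence is eventually periodic: after a pre-period of length 1 it cycles with period 3.
For j ≥ 1, a[j] depends only on (j - 1) mod 3. (115 - 1) mod 3 = 0, so a[115] = a[1] = 16.

16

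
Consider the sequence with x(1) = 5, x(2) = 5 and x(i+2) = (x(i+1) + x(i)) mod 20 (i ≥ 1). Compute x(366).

0

We have x(1) = 5,  x(2) = 5,  x(3) = 10,  x(4) = 15,  x(5) = 5,  x(6) = 0,  x(7) = 5,  x(8) = 5.
The sequence repeats with period 6.
So x(366) = x(1 + ((366-1) mod 6)) = x(6) = 0.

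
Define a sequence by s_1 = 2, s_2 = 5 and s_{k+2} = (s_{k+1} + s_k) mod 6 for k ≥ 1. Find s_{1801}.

Listing terms: s_1 = 2,  s_2 = 5,  s_3 = 1,  s_4 = 0,  s_5 = 1,  s_6 = 1,  s_7 = 2,  s_8 = 3,  s_9 = 5,  s_{10} = 2,  s_{11} = 1,  s_{12} = 3,  s_{13} = 4,  s_{14} = 1,  s_{15} = 5,  s_{16} = 0,  s_{17} = 5,  s_{18} = 5,  s_{19} = 4,  s_{20} = 3,  s_{21} = 1,  s_{22} = 4,  s_{23} = 5,  s_{24} = 3,  s_{25} = 2,  s_{26} = 5.
The sequence repeats with period 24.
(1801 - 1) mod 24 = 0, so s_{1801} = s_1 = 2.

2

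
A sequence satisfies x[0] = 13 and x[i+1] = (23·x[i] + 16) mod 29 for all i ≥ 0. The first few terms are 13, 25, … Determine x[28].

13

x[0] = 13, x[1] = 25, x[2] = 11, x[3] = 8, x[4] = 26, x[5] = 5, x[6] = 15, x[7] = 13.
Since x[7] = x[0] = 13, the sequence is periodic with period 7.
(28 - 0) mod 7 = 0, so x[28] = x[0] = 13.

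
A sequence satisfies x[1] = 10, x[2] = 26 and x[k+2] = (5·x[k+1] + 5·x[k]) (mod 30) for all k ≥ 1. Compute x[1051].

10

We have x[1] = 10; x[2] = 26; x[3] = 0; x[4] = 10; x[5] = 20; x[6] = 0; x[7] = 10.
Since (x[6], x[7]) = (x[3], x[4]) = (0, 10) (two consecutive terms determine the rest), the sequence is eventually periodic: after a pre-period of length 2 it cycles with period 3.
For k ≥ 3, x[k] depends only on (k - 3) mod 3. (1051 - 3) mod 3 = 1, so x[1051] = x[4] = 10.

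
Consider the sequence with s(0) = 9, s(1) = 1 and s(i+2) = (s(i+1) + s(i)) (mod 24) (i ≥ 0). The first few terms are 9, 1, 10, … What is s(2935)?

13

Listing terms: s(0) = 9, s(1) = 1, s(2) = 10, s(3) = 11, s(4) = 21, s(5) = 8, s(6) = 5, s(7) = 13, s(8) = 18, s(9) = 7, s(10) = 1, s(11) = 8, s(12) = 9, s(13) = 17, s(14) = 2, s(15) = 19, s(16) = 21, s(17) = 16, s(18) = 13, s(19) = 5, s(20) = 18, s(21) = 23, s(22) = 17, s(23) = 16, s(24) = 9, s(25) = 1.
Since (s(24), s(25)) = (s(0), s(1)) = (9, 1) (two consecutive terms determine the rest), the sequence is periodic with period 24.
So s(2935) = s(0 + ((2935-0) mod 24)) = s(7) = 13.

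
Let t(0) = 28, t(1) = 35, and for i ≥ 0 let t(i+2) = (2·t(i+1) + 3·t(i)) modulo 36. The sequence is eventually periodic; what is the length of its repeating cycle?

We have t(0) = 28,  t(1) = 35,  t(2) = 10,  t(3) = 17,  t(4) = 28,  t(5) = 35.
Since (t(4), t(5)) = (t(0), t(1)) = (28, 35) (two consecutive terms determine the rest), the sequence is periodic with period 4.

4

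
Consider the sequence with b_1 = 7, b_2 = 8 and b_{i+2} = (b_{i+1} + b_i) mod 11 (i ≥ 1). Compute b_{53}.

4

b_1 = 7; b_2 = 8; b_3 = 4; b_4 = 1; b_5 = 5; b_6 = 6; b_7 = 0; b_8 = 6; b_9 = 6; b_{10} = 1; b_{11} = 7; b_{12} = 8.
The sequence repeats with period 10.
(53 - 1) mod 10 = 2, so b_{53} = b_3 = 4.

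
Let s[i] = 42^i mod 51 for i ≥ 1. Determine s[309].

We have s[1] = 42,  s[2] = 30,  s[3] = 36,  s[4] = 33,  s[5] = 9,  s[6] = 21,  s[7] = 15,  s[8] = 18,  s[9] = 42.
The sequence repeats with period 8.
(309 - 1) mod 8 = 4, so s[309] = s[5] = 9.

9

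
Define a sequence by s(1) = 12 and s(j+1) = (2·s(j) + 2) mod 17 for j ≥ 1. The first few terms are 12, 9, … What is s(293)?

s(1) = 12; s(2) = 9; s(3) = 3; s(4) = 8; s(5) = 1; s(6) = 4; s(7) = 10; s(8) = 5; s(9) = 12.
Since s(9) = s(1) = 12, the sequence is periodic with period 8.
(293 - 1) mod 8 = 4, so s(293) = s(5) = 1.

1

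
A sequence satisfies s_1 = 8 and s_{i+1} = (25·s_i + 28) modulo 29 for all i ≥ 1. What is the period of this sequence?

7

s_1 = 8; s_2 = 25; s_3 = 15; s_4 = 26; s_5 = 11; s_6 = 13; s_7 = 5; s_8 = 8.
The sequence repeats with period 7.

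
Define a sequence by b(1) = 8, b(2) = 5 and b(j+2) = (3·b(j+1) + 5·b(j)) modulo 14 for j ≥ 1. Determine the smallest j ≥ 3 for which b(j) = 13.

3

We have b(1) = 8, b(2) = 5, b(3) = 13, b(4) = 8, b(5) = 5.
Since (b(4), b(5)) = (b(1), b(2)) = (8, 5) (two consecutive terms determine the rest), the sequence is periodic with period 3.
The value 13 first appears (with j ≥ 3) at b(3).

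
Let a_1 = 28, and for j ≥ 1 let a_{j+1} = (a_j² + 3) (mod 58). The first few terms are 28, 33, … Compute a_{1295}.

Listing terms: a_1 = 28,  a_2 = 33,  a_3 = 48,  a_4 = 45,  a_5 = 56,  a_6 = 7,  a_7 = 52,  a_8 = 39,  a_9 = 16,  a_{10} = 27,  a_{11} = 36,  a_{12} = 23,  a_{13} = 10,  a_{14} = 45.
Since a_{14} = a_4 = 45, the sequence is eventually periodic: after a pre-period of length 3 it cycles with period 10.
For j ≥ 4, a_j depends only on (j - 4) mod 10. (1295 - 4) mod 10 = 1, so a_{1295} = a_5 = 56.

56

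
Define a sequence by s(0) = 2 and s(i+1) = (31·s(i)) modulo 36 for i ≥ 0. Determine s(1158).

s(0) = 2, s(1) = 26, s(2) = 14, s(3) = 2.
Since s(3) = s(0) = 2, the sequence is periodic with period 3.
(1158 - 0) mod 3 = 0, so s(1158) = s(0) = 2.

2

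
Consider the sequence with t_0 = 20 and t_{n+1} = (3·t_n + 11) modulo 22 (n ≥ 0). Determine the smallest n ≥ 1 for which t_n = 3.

t_0 = 20, t_1 = 5, t_2 = 4, t_3 = 1, t_4 = 14, t_5 = 9, t_6 = 16, t_7 = 15, t_8 = 12, t_9 = 3, t_{10} = 20.
Since t_{10} = t_0 = 20, the sequence is periodic with period 10.
The value 3 first appears (with n ≥ 1) at t_9.

9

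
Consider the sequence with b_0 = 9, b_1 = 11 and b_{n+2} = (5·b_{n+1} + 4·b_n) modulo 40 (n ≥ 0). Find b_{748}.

Listing terms: b_0 = 9,  b_1 = 11,  b_2 = 11,  b_3 = 19,  b_4 = 19,  b_5 = 11,  b_6 = 11.
Since (b_5, b_6) = (b_1, b_2) = (11, 11) (two consecutive terms determine the rest), the sequence is eventually periodic: after a pre-period of length 1 it cycles with period 4.
For n ≥ 1, b_n depends only on (n - 1) mod 4. (748 - 1) mod 4 = 3, so b_{748} = b_4 = 19.

19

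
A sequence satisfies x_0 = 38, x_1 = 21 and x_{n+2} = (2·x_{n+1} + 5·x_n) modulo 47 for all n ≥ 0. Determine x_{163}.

Listing terms: x_0 = 38; x_1 = 21; x_2 = 44; x_3 = 5; x_4 = 42; x_5 = 15; x_6 = 5; x_7 = 38; x_8 = 7; x_9 = 16; x_{10} = 20; x_{11} = 26; x_{12} = 11; x_{13} = 11; x_{14} = 30; x_{15} = 21; x_{16} = 4; x_{17} = 19; x_{18} = 11; x_{19} = 23; x_{20} = 7; x_{21} = 35; x_{22} = 11; x_{23} = 9; x_{24} = 26; x_{25} = 3; x_{26} = 42; x_{27} = 5; x_{28} = 32; x_{29} = 42; x_{30} = 9; x_{31} = 40; x_{32} = 31; x_{33} = 27; x_{34} = 21; x_{35} = 36; x_{36} = 36; x_{37} = 17; x_{38} = 26; x_{39} = 43; x_{40} = 28; x_{41} = 36; x_{42} = 24; x_{43} = 40; x_{44} = 12; x_{45} = 36; x_{46} = 38; x_{47} = 21.
The sequence repeats with period 46.
So x_{163} = x_{0 + ((163-0) mod 46)} = x_{25} = 3.

3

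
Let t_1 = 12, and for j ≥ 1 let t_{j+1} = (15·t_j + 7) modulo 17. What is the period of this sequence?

8

Listing terms: t_1 = 12, t_2 = 0, t_3 = 7, t_4 = 10, t_5 = 4, t_6 = 16, t_7 = 9, t_8 = 6, t_9 = 12.
The sequence repeats with period 8.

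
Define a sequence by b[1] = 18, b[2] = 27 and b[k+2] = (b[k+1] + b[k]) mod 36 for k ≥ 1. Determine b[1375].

18

Computing terms: b[1] = 18,  b[2] = 27,  b[3] = 9,  b[4] = 0,  b[5] = 9,  b[6] = 9,  b[7] = 18,  b[8] = 27.
Since (b[7], b[8]) = (b[1], b[2]) = (18, 27) (two consecutive terms determine the rest), the sequence is periodic with period 6.
So b[1375] = b[1 + ((1375-1) mod 6)] = b[1] = 18.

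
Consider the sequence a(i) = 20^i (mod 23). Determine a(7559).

a(1) = 20, a(2) = 9, a(3) = 19, a(4) = 12, a(5) = 10, a(6) = 16, a(7) = 21, a(8) = 6, a(9) = 5, a(10) = 8, a(11) = 22, a(12) = 3, a(13) = 14, a(14) = 4, a(15) = 11, a(16) = 13, a(17) = 7, a(18) = 2, a(19) = 17, a(20) = 18, a(21) = 15, a(22) = 1, a(23) = 20.
The sequence repeats with period 22.
So a(7559) = a(1 + ((7559-1) mod 22)) = a(13) = 14.

14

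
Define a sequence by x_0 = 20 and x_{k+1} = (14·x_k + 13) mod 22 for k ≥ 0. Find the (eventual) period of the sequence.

5

Listing terms: x_0 = 20,  x_1 = 7,  x_2 = 1,  x_3 = 5,  x_4 = 17,  x_5 = 9,  x_6 = 7.
Since x_6 = x_1 = 7, the sequence is eventually periodic: after a pre-period of length 1 it cycles with period 5.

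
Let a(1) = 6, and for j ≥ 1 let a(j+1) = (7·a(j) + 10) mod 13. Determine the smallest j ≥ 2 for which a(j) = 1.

a(1) = 6,  a(2) = 0,  a(3) = 10,  a(4) = 2,  a(5) = 11,  a(6) = 9,  a(7) = 8,  a(8) = 1,  a(9) = 4,  a(10) = 12,  a(11) = 3,  a(12) = 5,  a(13) = 6.
Since a(13) = a(1) = 6, the sequence is periodic with period 12.
The value 1 first appears (with j ≥ 2) at a(8).

8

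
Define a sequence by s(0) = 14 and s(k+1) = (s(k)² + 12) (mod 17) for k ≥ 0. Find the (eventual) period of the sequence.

3

Computing terms: s(0) = 14, s(1) = 4, s(2) = 11, s(3) = 14.
Since s(3) = s(0) = 14, the sequence is periodic with period 3.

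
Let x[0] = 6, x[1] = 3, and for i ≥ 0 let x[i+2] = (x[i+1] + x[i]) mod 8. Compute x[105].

Listing terms: x[0] = 6; x[1] = 3; x[2] = 1; x[3] = 4; x[4] = 5; x[5] = 1; x[6] = 6; x[7] = 7; x[8] = 5; x[9] = 4; x[10] = 1; x[11] = 5; x[12] = 6; x[13] = 3.
The sequence repeats with period 12.
(105 - 0) mod 12 = 9, so x[105] = x[9] = 4.

4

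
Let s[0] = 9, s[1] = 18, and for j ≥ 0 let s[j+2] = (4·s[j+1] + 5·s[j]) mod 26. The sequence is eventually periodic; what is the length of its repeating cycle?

Computing terms: s[0] = 9, s[1] = 18, s[2] = 13, s[3] = 12, s[4] = 9, s[5] = 18.
The sequence repeats with period 4.

4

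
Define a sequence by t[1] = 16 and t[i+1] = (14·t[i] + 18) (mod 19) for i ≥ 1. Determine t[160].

7

Listing terms: t[1] = 16, t[2] = 14, t[3] = 5, t[4] = 12, t[5] = 15, t[6] = 0, t[7] = 18, t[8] = 4, t[9] = 17, t[10] = 9, t[11] = 11, t[12] = 1, t[13] = 13, t[14] = 10, t[15] = 6, t[16] = 7, t[17] = 2, t[18] = 8, t[19] = 16.
The sequence repeats with period 18.
So t[160] = t[1 + ((160-1) mod 18)] = t[16] = 7.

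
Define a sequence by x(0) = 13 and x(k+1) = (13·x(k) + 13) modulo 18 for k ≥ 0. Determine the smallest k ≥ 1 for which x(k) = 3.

2

We have x(0) = 13,  x(1) = 2,  x(2) = 3,  x(3) = 16,  x(4) = 5,  x(5) = 6,  x(6) = 1,  x(7) = 8,  x(8) = 9,  x(9) = 4,  x(10) = 11,  x(11) = 12,  x(12) = 7,  x(13) = 14,  x(14) = 15,  x(15) = 10,  x(16) = 17,  x(17) = 0,  x(18) = 13.
The sequence repeats with period 18.
The value 3 first appears (with k ≥ 1) at x(2).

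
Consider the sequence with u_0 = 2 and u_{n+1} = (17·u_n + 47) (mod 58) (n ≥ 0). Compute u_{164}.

Computing terms: u_0 = 2; u_1 = 23; u_2 = 32; u_3 = 11; u_4 = 2.
The sequence repeats with period 4.
(164 - 0) mod 4 = 0, so u_{164} = u_0 = 2.

2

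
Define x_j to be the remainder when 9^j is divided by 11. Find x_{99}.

x_0 = 1,  x_1 = 9,  x_2 = 4,  x_3 = 3,  x_4 = 5,  x_5 = 1.
Since x_5 = x_0 = 1, the sequence is periodic with period 5.
(99 - 0) mod 5 = 4, so x_{99} = x_4 = 5.

5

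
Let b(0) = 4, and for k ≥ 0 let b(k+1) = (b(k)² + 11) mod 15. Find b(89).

b(0) = 4; b(1) = 12; b(2) = 5; b(3) = 6; b(4) = 2; b(5) = 0; b(6) = 11; b(7) = 12.
Since b(7) = b(1) = 12, the sequence is eventually periodic: after a pre-period of length 1 it cycles with period 6.
For k ≥ 1, b(k) depends only on (k - 1) mod 6. (89 - 1) mod 6 = 4, so b(89) = b(5) = 0.

0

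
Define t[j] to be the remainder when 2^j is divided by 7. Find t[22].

2

We have t[0] = 1; t[1] = 2; t[2] = 4; t[3] = 1.
The sequence repeats with period 3.
So t[22] = t[0 + ((22-0) mod 3)] = t[1] = 2.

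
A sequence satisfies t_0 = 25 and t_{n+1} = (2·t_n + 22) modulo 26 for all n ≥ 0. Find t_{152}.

24

Listing terms: t_0 = 25; t_1 = 20; t_2 = 10; t_3 = 16; t_4 = 2; t_5 = 0; t_6 = 22; t_7 = 14; t_8 = 24; t_9 = 18; t_{10} = 6; t_{11} = 8; t_{12} = 12; t_{13} = 20.
Since t_{13} = t_1 = 20, the sequence is eventually periodic: after a pre-period of length 1 it cycles with period 12.
For n ≥ 1, t_n depends only on (n - 1) mod 12. (152 - 1) mod 12 = 7, so t_{152} = t_8 = 24.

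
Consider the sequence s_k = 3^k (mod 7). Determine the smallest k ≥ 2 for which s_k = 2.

2

Listing terms: s_1 = 3, s_2 = 2, s_3 = 6, s_4 = 4, s_5 = 5, s_6 = 1, s_7 = 3.
The sequence repeats with period 6.
The value 2 first appears (with k ≥ 2) at s_2.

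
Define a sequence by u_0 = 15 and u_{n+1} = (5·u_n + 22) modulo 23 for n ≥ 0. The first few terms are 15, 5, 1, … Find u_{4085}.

16

Listing terms: u_0 = 15; u_1 = 5; u_2 = 1; u_3 = 4; u_4 = 19; u_5 = 2; u_6 = 9; u_7 = 21; u_8 = 12; u_9 = 13; u_{10} = 18; u_{11} = 20; u_{12} = 7; u_{13} = 11; u_{14} = 8; u_{15} = 16; u_{16} = 10; u_{17} = 3; u_{18} = 14; u_{19} = 0; u_{20} = 22; u_{21} = 17; u_{22} = 15.
The sequence repeats with period 22.
So u_{4085} = u_{0 + ((4085-0) mod 22)} = u_{15} = 16.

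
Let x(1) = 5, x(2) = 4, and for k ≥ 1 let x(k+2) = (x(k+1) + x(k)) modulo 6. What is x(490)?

1

We have x(1) = 5, x(2) = 4, x(3) = 3, x(4) = 1, x(5) = 4, x(6) = 5, x(7) = 3, x(8) = 2, x(9) = 5, x(10) = 1, x(11) = 0, x(12) = 1, x(13) = 1, x(14) = 2, x(15) = 3, x(16) = 5, x(17) = 2, x(18) = 1, x(19) = 3, x(20) = 4, x(21) = 1, x(22) = 5, x(23) = 0, x(24) = 5, x(25) = 5, x(26) = 4.
The sequence repeats with period 24.
So x(490) = x(1 + ((490-1) mod 24)) = x(10) = 1.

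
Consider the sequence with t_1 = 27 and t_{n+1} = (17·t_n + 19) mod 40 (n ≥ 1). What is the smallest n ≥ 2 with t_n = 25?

t_1 = 27,  t_2 = 38,  t_3 = 25,  t_4 = 4,  t_5 = 7,  t_6 = 18,  t_7 = 5,  t_8 = 24,  t_9 = 27.
The sequence repeats with period 8.
The value 25 first appears (with n ≥ 2) at t_3.

3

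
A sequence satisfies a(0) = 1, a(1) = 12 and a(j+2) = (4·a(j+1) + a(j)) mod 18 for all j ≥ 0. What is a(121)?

a(0) = 1,  a(1) = 12,  a(2) = 13,  a(3) = 10,  a(4) = 17,  a(5) = 6,  a(6) = 5,  a(7) = 8,  a(8) = 1,  a(9) = 12.
The sequence repeats with period 8.
(121 - 0) mod 8 = 1, so a(121) = a(1) = 12.

12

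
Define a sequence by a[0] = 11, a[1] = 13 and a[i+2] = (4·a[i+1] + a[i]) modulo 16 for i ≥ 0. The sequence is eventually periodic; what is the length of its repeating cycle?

Computing terms: a[0] = 11, a[1] = 13, a[2] = 15, a[3] = 9, a[4] = 3, a[5] = 5, a[6] = 7, a[7] = 1, a[8] = 11, a[9] = 13.
Since (a[8], a[9]) = (a[0], a[1]) = (11, 13) (two consecutive terms determine the rest), the sequence is periodic with period 8.

8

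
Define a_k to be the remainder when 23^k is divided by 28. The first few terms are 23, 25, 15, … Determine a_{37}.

23

We have a_1 = 23, a_2 = 25, a_3 = 15, a_4 = 9, a_5 = 11, a_6 = 1, a_7 = 23.
Since a_7 = a_1 = 23, the sequence is periodic with period 6.
(37 - 1) mod 6 = 0, so a_{37} = a_1 = 23.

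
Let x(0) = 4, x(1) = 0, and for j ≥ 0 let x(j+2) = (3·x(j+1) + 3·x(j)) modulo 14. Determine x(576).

10

We have x(0) = 4,  x(1) = 0,  x(2) = 12,  x(3) = 8,  x(4) = 4,  x(5) = 8,  x(6) = 8,  x(7) = 6,  x(8) = 0,  x(9) = 4,  x(10) = 12,  x(11) = 6,  x(12) = 12,  x(13) = 12,  x(14) = 2,  x(15) = 0,  x(16) = 6,  x(17) = 4,  x(18) = 2,  x(19) = 4,  x(20) = 4,  x(21) = 10,  x(22) = 0,  x(23) = 2,  x(24) = 6,  x(25) = 10,  x(26) = 6,  x(27) = 6,  x(28) = 8,  x(29) = 0,  x(30) = 10,  x(31) = 2,  x(32) = 8,  x(33) = 2,  x(34) = 2,  x(35) = 12,  x(36) = 0,  x(37) = 8,  x(38) = 10,  x(39) = 12,  x(40) = 10,  x(41) = 10,  x(42) = 4,  x(43) = 0.
The sequence repeats with period 42.
So x(576) = x(0 + ((576-0) mod 42)) = x(30) = 10.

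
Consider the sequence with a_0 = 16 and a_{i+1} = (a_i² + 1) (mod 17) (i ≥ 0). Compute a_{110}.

a_0 = 16, a_1 = 2, a_2 = 5, a_3 = 9, a_4 = 14, a_5 = 10, a_6 = 16.
The sequence repeats with period 6.
(110 - 0) mod 6 = 2, so a_{110} = a_2 = 5.

5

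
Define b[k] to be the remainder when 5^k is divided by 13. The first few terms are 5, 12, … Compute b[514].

We have b[1] = 5, b[2] = 12, b[3] = 8, b[4] = 1, b[5] = 5.
The sequence repeats with period 4.
So b[514] = b[1 + ((514-1) mod 4)] = b[2] = 12.

12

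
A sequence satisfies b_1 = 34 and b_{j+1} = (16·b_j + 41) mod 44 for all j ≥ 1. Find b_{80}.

25

b_1 = 34, b_2 = 13, b_3 = 29, b_4 = 21, b_5 = 25, b_6 = 1, b_7 = 13.
Since b_7 = b_2 = 13, the sequence is eventually periodic: after a pre-period of length 1 it cycles with period 5.
For j ≥ 2, b_j depends only on (j - 2) mod 5. (80 - 2) mod 5 = 3, so b_{80} = b_5 = 25.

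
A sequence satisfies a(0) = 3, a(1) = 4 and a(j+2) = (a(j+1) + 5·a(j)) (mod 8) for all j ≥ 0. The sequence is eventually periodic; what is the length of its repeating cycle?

12

Listing terms: a(0) = 3; a(1) = 4; a(2) = 3; a(3) = 7; a(4) = 6; a(5) = 1; a(6) = 7; a(7) = 4; a(8) = 7; a(9) = 3; a(10) = 6; a(11) = 5; a(12) = 3; a(13) = 4.
The sequence repeats with period 12.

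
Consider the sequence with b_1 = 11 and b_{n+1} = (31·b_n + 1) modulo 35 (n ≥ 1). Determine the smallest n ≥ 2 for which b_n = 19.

9

Listing terms: b_1 = 11, b_2 = 27, b_3 = 33, b_4 = 9, b_5 = 0, b_6 = 1, b_7 = 32, b_8 = 13, b_9 = 19, b_{10} = 30, b_{11} = 21, b_{12} = 22, b_{13} = 18, b_{14} = 34, b_{15} = 5, b_{16} = 16, b_{17} = 7, b_{18} = 8, b_{19} = 4, b_{20} = 20, b_{21} = 26, b_{22} = 2, b_{23} = 28, b_{24} = 29, b_{25} = 25, b_{26} = 6, b_{27} = 12, b_{28} = 23, b_{29} = 14, b_{30} = 15, b_{31} = 11.
The sequence repeats with period 30.
The value 19 first appears (with n ≥ 2) at b_9.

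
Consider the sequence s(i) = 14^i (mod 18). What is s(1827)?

8

We have s(1) = 14, s(2) = 16, s(3) = 8, s(4) = 4, s(5) = 2, s(6) = 10, s(7) = 14.
Since s(7) = s(1) = 14, the sequence is periodic with period 6.
So s(1827) = s(1 + ((1827-1) mod 6)) = s(3) = 8.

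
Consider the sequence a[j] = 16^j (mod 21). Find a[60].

1

Listing terms: a[0] = 1,  a[1] = 16,  a[2] = 4,  a[3] = 1.
The sequence repeats with period 3.
(60 - 0) mod 3 = 0, so a[60] = a[0] = 1.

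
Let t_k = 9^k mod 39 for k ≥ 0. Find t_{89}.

3

Computing terms: t_0 = 1, t_1 = 9, t_2 = 3, t_3 = 27, t_4 = 9.
Since t_4 = t_1 = 9, the sequence is eventually periodic: after a pre-period of length 1 it cycles with period 3.
For k ≥ 1, t_k depends only on (k - 1) mod 3. (89 - 1) mod 3 = 1, so t_{89} = t_2 = 3.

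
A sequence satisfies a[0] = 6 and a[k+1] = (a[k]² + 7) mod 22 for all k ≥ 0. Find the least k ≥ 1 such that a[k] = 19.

We have a[0] = 6; a[1] = 21; a[2] = 8; a[3] = 5; a[4] = 10; a[5] = 19; a[6] = 16; a[7] = 21.
Since a[7] = a[1] = 21, the sequence is eventually periodic: after a pre-period of length 1 it cycles with period 6.
The value 19 first appears (with k ≥ 1) at a[5].

5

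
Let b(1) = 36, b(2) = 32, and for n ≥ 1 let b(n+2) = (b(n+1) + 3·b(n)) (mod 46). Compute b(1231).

38

Computing terms: b(1) = 36; b(2) = 32; b(3) = 2; b(4) = 6; b(5) = 12; b(6) = 30; b(7) = 20; b(8) = 18; b(9) = 32; b(10) = 40; b(11) = 44; b(12) = 26; b(13) = 20; b(14) = 6; b(15) = 20; b(16) = 38; b(17) = 6; b(18) = 28; b(19) = 0; b(20) = 38; b(21) = 38; b(22) = 14; b(23) = 36; b(24) = 32.
Since (b(23), b(24)) = (b(1), b(2)) = (36, 32) (two consecutive terms determine the rest), the sequence is periodic with period 22.
So b(1231) = b(1 + ((1231-1) mod 22)) = b(21) = 38.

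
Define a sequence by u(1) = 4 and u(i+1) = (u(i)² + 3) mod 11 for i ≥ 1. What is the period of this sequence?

3

We have u(1) = 4,  u(2) = 8,  u(3) = 1,  u(4) = 4.
The sequence repeats with period 3.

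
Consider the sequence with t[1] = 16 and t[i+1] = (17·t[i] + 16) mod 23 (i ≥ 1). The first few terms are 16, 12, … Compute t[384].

3

Listing terms: t[1] = 16, t[2] = 12, t[3] = 13, t[4] = 7, t[5] = 20, t[6] = 11, t[7] = 19, t[8] = 17, t[9] = 6, t[10] = 3, t[11] = 21, t[12] = 5, t[13] = 9, t[14] = 8, t[15] = 14, t[16] = 1, t[17] = 10, t[18] = 2, t[19] = 4, t[20] = 15, t[21] = 18, t[22] = 0, t[23] = 16.
The sequence repeats with period 22.
(384 - 1) mod 22 = 9, so t[384] = t[10] = 3.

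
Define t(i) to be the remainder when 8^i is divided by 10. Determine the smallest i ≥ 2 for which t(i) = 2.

3

We have t(1) = 8; t(2) = 4; t(3) = 2; t(4) = 6; t(5) = 8.
Since t(5) = t(1) = 8, the sequence is periodic with period 4.
The value 2 first appears (with i ≥ 2) at t(3).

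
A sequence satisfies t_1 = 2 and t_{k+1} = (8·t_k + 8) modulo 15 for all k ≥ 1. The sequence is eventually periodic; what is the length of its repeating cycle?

4

We have t_1 = 2, t_2 = 9, t_3 = 5, t_4 = 3, t_5 = 2.
Since t_5 = t_1 = 2, the sequence is periodic with period 4.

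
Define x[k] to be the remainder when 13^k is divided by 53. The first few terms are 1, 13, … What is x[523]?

24

Listing terms: x[0] = 1, x[1] = 13, x[2] = 10, x[3] = 24, x[4] = 47, x[5] = 28, x[6] = 46, x[7] = 15, x[8] = 36, x[9] = 44, x[10] = 42, x[11] = 16, x[12] = 49, x[13] = 1.
Since x[13] = x[0] = 1, the sequence is periodic with period 13.
(523 - 0) mod 13 = 3, so x[523] = x[3] = 24.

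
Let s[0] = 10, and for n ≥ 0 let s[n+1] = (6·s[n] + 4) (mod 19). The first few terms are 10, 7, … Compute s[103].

12

Computing terms: s[0] = 10,  s[1] = 7,  s[2] = 8,  s[3] = 14,  s[4] = 12,  s[5] = 0,  s[6] = 4,  s[7] = 9,  s[8] = 1,  s[9] = 10.
Since s[9] = s[0] = 10, the sequence is periodic with period 9.
So s[103] = s[0 + ((103-0) mod 9)] = s[4] = 12.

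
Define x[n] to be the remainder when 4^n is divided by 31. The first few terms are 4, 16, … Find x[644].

8

We have x[1] = 4; x[2] = 16; x[3] = 2; x[4] = 8; x[5] = 1; x[6] = 4.
Since x[6] = x[1] = 4, the sequence is periodic with period 5.
So x[644] = x[1 + ((644-1) mod 5)] = x[4] = 8.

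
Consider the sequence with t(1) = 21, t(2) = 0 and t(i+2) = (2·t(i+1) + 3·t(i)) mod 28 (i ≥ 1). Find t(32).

14

Computing terms: t(1) = 21,  t(2) = 0,  t(3) = 7,  t(4) = 14,  t(5) = 21,  t(6) = 0.
The sequence repeats with period 4.
So t(32) = t(1 + ((32-1) mod 4)) = t(4) = 14.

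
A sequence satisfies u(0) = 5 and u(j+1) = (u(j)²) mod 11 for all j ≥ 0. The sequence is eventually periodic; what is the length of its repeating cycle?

4

u(0) = 5, u(1) = 3, u(2) = 9, u(3) = 4, u(4) = 5.
Since u(4) = u(0) = 5, the sequence is periodic with period 4.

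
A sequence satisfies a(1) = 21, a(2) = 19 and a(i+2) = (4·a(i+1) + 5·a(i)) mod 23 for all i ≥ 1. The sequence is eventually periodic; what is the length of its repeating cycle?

Computing terms: a(1) = 21, a(2) = 19, a(3) = 20, a(4) = 14, a(5) = 18, a(6) = 4, a(7) = 14, a(8) = 7, a(9) = 6, a(10) = 13, a(11) = 13, a(12) = 2, a(13) = 4, a(14) = 3, a(15) = 9, a(16) = 5, a(17) = 19, a(18) = 9, a(19) = 16, a(20) = 17, a(21) = 10, a(22) = 10, a(23) = 21, a(24) = 19.
Since (a(23), a(24)) = (a(1), a(2)) = (21, 19) (two consecutive terms determine the rest), the sequence is periodic with period 22.

22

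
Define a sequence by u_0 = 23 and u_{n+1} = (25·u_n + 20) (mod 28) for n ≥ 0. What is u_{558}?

23

We have u_0 = 23; u_1 = 7; u_2 = 27; u_3 = 23.
The sequence repeats with period 3.
So u_{558} = u_{0 + ((558-0) mod 3)} = u_0 = 23.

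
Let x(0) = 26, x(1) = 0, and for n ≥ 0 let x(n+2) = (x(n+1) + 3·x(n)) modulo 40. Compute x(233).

34

Listing terms: x(0) = 26,  x(1) = 0,  x(2) = 38,  x(3) = 38,  x(4) = 32,  x(5) = 26,  x(6) = 2,  x(7) = 0,  x(8) = 6,  x(9) = 6,  x(10) = 24,  x(11) = 2,  x(12) = 34,  x(13) = 0,  x(14) = 22,  x(15) = 22,  x(16) = 8,  x(17) = 34,  x(18) = 18,  x(19) = 0,  x(20) = 14,  x(21) = 14,  x(22) = 16,  x(23) = 18,  x(24) = 26,  x(25) = 0.
Since (x(24), x(25)) = (x(0), x(1)) = (26, 0) (two consecutive terms determine the rest), the sequence is periodic with period 24.
(233 - 0) mod 24 = 17, so x(233) = x(17) = 34.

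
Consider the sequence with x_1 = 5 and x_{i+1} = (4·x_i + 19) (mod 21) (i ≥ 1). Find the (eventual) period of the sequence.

x_1 = 5; x_2 = 18; x_3 = 7; x_4 = 5.
Since x_4 = x_1 = 5, the sequence is periodic with period 3.

3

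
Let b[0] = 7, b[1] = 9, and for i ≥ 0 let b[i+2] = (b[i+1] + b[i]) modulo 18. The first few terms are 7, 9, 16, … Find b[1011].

7

We have b[0] = 7,  b[1] = 9,  b[2] = 16,  b[3] = 7,  b[4] = 5,  b[5] = 12,  b[6] = 17,  b[7] = 11,  b[8] = 10,  b[9] = 3,  b[10] = 13,  b[11] = 16,  b[12] = 11,  b[13] = 9,  b[14] = 2,  b[15] = 11,  b[16] = 13,  b[17] = 6,  b[18] = 1,  b[19] = 7,  b[20] = 8,  b[21] = 15,  b[22] = 5,  b[23] = 2,  b[24] = 7,  b[25] = 9.
The sequence repeats with period 24.
So b[1011] = b[0 + ((1011-0) mod 24)] = b[3] = 7.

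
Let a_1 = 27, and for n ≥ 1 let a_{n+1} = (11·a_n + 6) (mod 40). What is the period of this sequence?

We have a_1 = 27, a_2 = 23, a_3 = 19, a_4 = 15, a_5 = 11, a_6 = 7, a_7 = 3, a_8 = 39, a_9 = 35, a_{10} = 31, a_{11} = 27.
The sequence repeats with period 10.

10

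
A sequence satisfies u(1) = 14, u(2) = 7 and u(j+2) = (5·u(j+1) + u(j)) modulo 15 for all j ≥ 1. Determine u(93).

Computing terms: u(1) = 14, u(2) = 7, u(3) = 4, u(4) = 12, u(5) = 4, u(6) = 2, u(7) = 14, u(8) = 12, u(9) = 14, u(10) = 7.
The sequence repeats with period 8.
(93 - 1) mod 8 = 4, so u(93) = u(5) = 4.

4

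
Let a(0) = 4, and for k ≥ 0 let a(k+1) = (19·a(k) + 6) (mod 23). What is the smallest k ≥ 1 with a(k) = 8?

Computing terms: a(0) = 4,  a(1) = 13,  a(2) = 0,  a(3) = 6,  a(4) = 5,  a(5) = 9,  a(6) = 16,  a(7) = 11,  a(8) = 8,  a(9) = 20,  a(10) = 18,  a(11) = 3,  a(12) = 17,  a(13) = 7,  a(14) = 1,  a(15) = 2,  a(16) = 21,  a(17) = 14,  a(18) = 19,  a(19) = 22,  a(20) = 10,  a(21) = 12,  a(22) = 4.
The sequence repeats with period 22.
The value 8 first appears (with k ≥ 1) at a(8).

8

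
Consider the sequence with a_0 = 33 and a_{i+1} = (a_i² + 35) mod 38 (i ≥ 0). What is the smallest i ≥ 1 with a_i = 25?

2

Listing terms: a_0 = 33; a_1 = 22; a_2 = 25; a_3 = 14; a_4 = 3; a_5 = 6; a_6 = 33.
The sequence repeats with period 6.
The value 25 first appears (with i ≥ 1) at a_2.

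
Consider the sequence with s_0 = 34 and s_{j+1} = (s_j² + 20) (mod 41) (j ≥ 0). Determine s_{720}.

Listing terms: s_0 = 34,  s_1 = 28,  s_2 = 25,  s_3 = 30,  s_4 = 18,  s_5 = 16,  s_6 = 30.
Since s_6 = s_3 = 30, the sequence is eventually periodic: after a pre-period of length 3 it cycles with period 3.
For j ≥ 3, s_j depends only on (j - 3) mod 3. (720 - 3) mod 3 = 0, so s_{720} = s_3 = 30.

30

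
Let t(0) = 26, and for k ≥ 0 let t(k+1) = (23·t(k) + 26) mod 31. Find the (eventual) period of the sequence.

10

We have t(0) = 26,  t(1) = 4,  t(2) = 25,  t(3) = 12,  t(4) = 23,  t(5) = 28,  t(6) = 19,  t(7) = 29,  t(8) = 11,  t(9) = 0,  t(10) = 26.
Since t(10) = t(0) = 26, the sequence is periodic with period 10.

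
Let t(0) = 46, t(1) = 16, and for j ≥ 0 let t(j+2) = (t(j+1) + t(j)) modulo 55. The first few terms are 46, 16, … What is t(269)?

25

We have t(0) = 46; t(1) = 16; t(2) = 7; t(3) = 23; t(4) = 30; t(5) = 53; t(6) = 28; t(7) = 26; t(8) = 54; t(9) = 25; t(10) = 24; t(11) = 49; t(12) = 18; t(13) = 12; t(14) = 30; t(15) = 42; t(16) = 17; t(17) = 4; t(18) = 21; t(19) = 25; t(20) = 46; t(21) = 16.
The sequence repeats with period 20.
So t(269) = t(0 + ((269-0) mod 20)) = t(9) = 25.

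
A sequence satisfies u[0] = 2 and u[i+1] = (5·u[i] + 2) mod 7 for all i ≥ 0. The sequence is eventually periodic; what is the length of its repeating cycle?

u[0] = 2; u[1] = 5; u[2] = 6; u[3] = 4; u[4] = 1; u[5] = 0; u[6] = 2.
Since u[6] = u[0] = 2, the sequence is periodic with period 6.

6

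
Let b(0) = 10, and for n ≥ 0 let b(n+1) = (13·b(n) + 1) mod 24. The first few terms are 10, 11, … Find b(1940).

6

Listing terms: b(0) = 10,  b(1) = 11,  b(2) = 0,  b(3) = 1,  b(4) = 14,  b(5) = 15,  b(6) = 4,  b(7) = 5,  b(8) = 18,  b(9) = 19,  b(10) = 8,  b(11) = 9,  b(12) = 22,  b(13) = 23,  b(14) = 12,  b(15) = 13,  b(16) = 2,  b(17) = 3,  b(18) = 16,  b(19) = 17,  b(20) = 6,  b(21) = 7,  b(22) = 20,  b(23) = 21,  b(24) = 10.
The sequence repeats with period 24.
(1940 - 0) mod 24 = 20, so b(1940) = b(20) = 6.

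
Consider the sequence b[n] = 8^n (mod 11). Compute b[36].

3

b[0] = 1, b[1] = 8, b[2] = 9, b[3] = 6, b[4] = 4, b[5] = 10, b[6] = 3, b[7] = 2, b[8] = 5, b[9] = 7, b[10] = 1.
The sequence repeats with period 10.
So b[36] = b[0 + ((36-0) mod 10)] = b[6] = 3.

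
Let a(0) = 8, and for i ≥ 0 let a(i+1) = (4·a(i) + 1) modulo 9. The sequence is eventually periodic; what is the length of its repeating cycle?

a(0) = 8, a(1) = 6, a(2) = 7, a(3) = 2, a(4) = 0, a(5) = 1, a(6) = 5, a(7) = 3, a(8) = 4, a(9) = 8.
Since a(9) = a(0) = 8, the sequence is periodic with period 9.

9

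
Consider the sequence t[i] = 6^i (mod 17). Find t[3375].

3

t[0] = 1, t[1] = 6, t[2] = 2, t[3] = 12, t[4] = 4, t[5] = 7, t[6] = 8, t[7] = 14, t[8] = 16, t[9] = 11, t[10] = 15, t[11] = 5, t[12] = 13, t[13] = 10, t[14] = 9, t[15] = 3, t[16] = 1.
The sequence repeats with period 16.
So t[3375] = t[0 + ((3375-0) mod 16)] = t[15] = 3.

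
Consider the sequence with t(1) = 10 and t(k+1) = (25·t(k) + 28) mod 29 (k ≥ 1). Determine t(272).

24

t(1) = 10, t(2) = 17, t(3) = 18, t(4) = 14, t(5) = 1, t(6) = 24, t(7) = 19, t(8) = 10.
Since t(8) = t(1) = 10, the sequence is periodic with period 7.
So t(272) = t(1 + ((272-1) mod 7)) = t(6) = 24.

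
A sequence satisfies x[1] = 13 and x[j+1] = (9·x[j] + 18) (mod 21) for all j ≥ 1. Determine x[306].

15

We have x[1] = 13, x[2] = 9, x[3] = 15, x[4] = 6, x[5] = 9.
Since x[5] = x[2] = 9, the sequence is eventually periodic: after a pre-period of length 1 it cycles with period 3.
For j ≥ 2, x[j] depends only on (j - 2) mod 3. (306 - 2) mod 3 = 1, so x[306] = x[3] = 15.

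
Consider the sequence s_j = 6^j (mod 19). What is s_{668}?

17

Listing terms: s_1 = 6, s_2 = 17, s_3 = 7, s_4 = 4, s_5 = 5, s_6 = 11, s_7 = 9, s_8 = 16, s_9 = 1, s_{10} = 6.
The sequence repeats with period 9.
(668 - 1) mod 9 = 1, so s_{668} = s_2 = 17.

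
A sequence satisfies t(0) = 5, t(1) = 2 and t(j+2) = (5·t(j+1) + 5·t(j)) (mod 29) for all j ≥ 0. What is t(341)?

t(0) = 5,  t(1) = 2,  t(2) = 6,  t(3) = 11,  t(4) = 27,  t(5) = 16,  t(6) = 12,  t(7) = 24,  t(8) = 6,  t(9) = 5,  t(10) = 26,  t(11) = 10,  t(12) = 6,  t(13) = 22,  t(14) = 24,  t(15) = 27,  t(16) = 23,  t(17) = 18,  t(18) = 2,  t(19) = 13,  t(20) = 17,  t(21) = 5,  t(22) = 23,  t(23) = 24,  t(24) = 3,  t(25) = 19,  t(26) = 23,  t(27) = 7,  t(28) = 5,  t(29) = 2.
The sequence repeats with period 28.
(341 - 0) mod 28 = 5, so t(341) = t(5) = 16.

16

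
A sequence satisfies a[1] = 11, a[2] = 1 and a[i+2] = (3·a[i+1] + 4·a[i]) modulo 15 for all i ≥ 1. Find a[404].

10

a[1] = 11, a[2] = 1, a[3] = 2, a[4] = 10, a[5] = 8, a[6] = 4, a[7] = 14, a[8] = 13, a[9] = 5, a[10] = 7, a[11] = 11, a[12] = 1.
The sequence repeats with period 10.
So a[404] = a[1 + ((404-1) mod 10)] = a[4] = 10.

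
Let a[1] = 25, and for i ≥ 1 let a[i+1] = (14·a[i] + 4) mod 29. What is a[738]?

We have a[1] = 25,  a[2] = 6,  a[3] = 1,  a[4] = 18,  a[5] = 24,  a[6] = 21,  a[7] = 8,  a[8] = 0,  a[9] = 4,  a[10] = 2,  a[11] = 3,  a[12] = 17,  a[13] = 10,  a[14] = 28,  a[15] = 19,  a[16] = 9,  a[17] = 14,  a[18] = 26,  a[19] = 20,  a[20] = 23,  a[21] = 7,  a[22] = 15,  a[23] = 11,  a[24] = 13,  a[25] = 12,  a[26] = 27,  a[27] = 5,  a[28] = 16,  a[29] = 25.
Since a[29] = a[1] = 25, the sequence is periodic with period 28.
So a[738] = a[1 + ((738-1) mod 28)] = a[10] = 2.

2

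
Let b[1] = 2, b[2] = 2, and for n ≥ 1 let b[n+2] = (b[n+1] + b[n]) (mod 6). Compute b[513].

2

We have b[1] = 2, b[2] = 2, b[3] = 4, b[4] = 0, b[5] = 4, b[6] = 4, b[7] = 2, b[8] = 0, b[9] = 2, b[10] = 2.
Since (b[9], b[10]) = (b[1], b[2]) = (2, 2) (two consecutive terms determine the rest), the sequence is periodic with period 8.
So b[513] = b[1 + ((513-1) mod 8)] = b[1] = 2.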